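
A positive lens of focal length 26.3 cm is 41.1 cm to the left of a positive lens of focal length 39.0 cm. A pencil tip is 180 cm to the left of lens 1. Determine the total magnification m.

m = -0.233

Lens 1: 1/d_i1 = 1/(26.3) − 1/(180) = 0.03247, so d_i1 = 30.80 cm; m₁ = −d_i1/d_o1 = -0.1711.
d_o2 = 41.1 − (30.80) = 10.30 cm.
Lens 2: 1/d_i2 = 1/(39.0) − 1/(10.30) = -0.07145, so d_i2 = -14.00 cm; m₂ = −d_i2/d_o2 = +1.359.
m = m₁·m₂ = (-0.1711)(+1.359) = -0.233.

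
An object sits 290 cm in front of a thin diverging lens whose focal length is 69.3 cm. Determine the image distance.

55.9 cm

For a diverging lens, f = -69.3 cm.
Thin-lens equation: 1/q = 1/f − 1/p = 1/(-69.30) − 1/(290) = -0.01443 − 0.003448 = -0.01788, so q = -55.9 cm.
The image is virtual, upright and reduced, on the same side as the object.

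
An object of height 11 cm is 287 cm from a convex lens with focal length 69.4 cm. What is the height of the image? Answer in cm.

1/d_i = 1/f − 1/d_o = 1/(69.40) − 1/(287) = 0.01092, so d_i = 91.53 cm.
m = −d_i/d_o = -0.3189.
|h_i| = |m|·h_o = 0.3189 × 11 = 3.51 cm. The image is real, inverted and reduced, on the far side of the lens.

3.51 cm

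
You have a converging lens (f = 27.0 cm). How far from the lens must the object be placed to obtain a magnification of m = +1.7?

11.1 cm

m = −d_i/d_o ⇒ d_i = −m·d_o.
1/f = 1/d_o + 1/d_i = 1/d_o − 1/(m·d_o) = (1 − 1/m)/d_o, so d_o = f(1 − 1/m) = (27.00)(1 − 1/(+1.7)) = 11.1 cm.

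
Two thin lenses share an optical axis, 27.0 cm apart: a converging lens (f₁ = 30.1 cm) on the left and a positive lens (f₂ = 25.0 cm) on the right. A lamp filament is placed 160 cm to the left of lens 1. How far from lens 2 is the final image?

7.18 cm

Lens 1: 1/d_i1 = 1/f₁ − 1/d_o1 = 1/(30.1) − 1/(160) = 0.02697, so d_i1 = 37.07 cm.
The intermediate image is 37.07 cm to the right of lens 1, which lies 10.07 cm to the right of lens 2 — a virtual object — so d_o2 = −10.07 cm.
Lens 2: 1/d_i2 = 1/f₂ − 1/d_o2 = 1/(25.0) − 1/(-10.07) = 0.1393, so d_i2 = 7.18 cm.
The final image is real, 7.18 cm to the right of lens 2 (overall magnification ≈ -0.17).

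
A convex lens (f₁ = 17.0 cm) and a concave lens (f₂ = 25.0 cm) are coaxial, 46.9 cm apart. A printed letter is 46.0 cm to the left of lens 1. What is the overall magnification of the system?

Lens 1: 1/d_i1 = 1/(17.0) − 1/(46.0) = 0.03708, so d_i1 = 26.97 cm; m₁ = −d_i1/d_o1 = -0.5863.
d_o2 = 46.9 − (26.97) = 19.93 cm.
f₂ = −25.0 cm (diverging).
Lens 2: 1/d_i2 = 1/(-25.0) − 1/(19.93) = -0.09018, so d_i2 = -11.09 cm; m₂ = −d_i2/d_o2 = +0.5564.
m = m₁·m₂ = (-0.5863)(+0.5564) = -0.326.

m = -0.326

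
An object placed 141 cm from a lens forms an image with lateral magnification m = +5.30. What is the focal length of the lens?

f = 174 cm (converging)

m = −d_i/d_o ⇒ d_i = −m·d_o = −(+5.30)·(141) = -747.3 cm.
1/f = 1/d_o + 1/d_i = 1/(141) + 1/(-747.3) = 0.005754, so f = 174 cm.
Since f is positive, the lens is converging.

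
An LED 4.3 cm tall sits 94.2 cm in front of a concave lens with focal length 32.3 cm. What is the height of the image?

1.10 cm

For a concave lens, f = -32.3 cm.
1/d_i = 1/f − 1/d_o = 1/(-32.30) − 1/(94.2) = -0.04158, so d_i = -24.05 cm.
m = −d_i/d_o = +0.2553.
|h_i| = |m|·h_o = 0.2553 × 4.3 = 1.10 cm. The image is virtual, upright and reduced, on the same side as the object.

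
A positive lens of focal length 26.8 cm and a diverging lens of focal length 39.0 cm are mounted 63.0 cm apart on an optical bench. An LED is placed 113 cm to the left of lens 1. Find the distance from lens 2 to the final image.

Lens 1: 1/d_i1 = 1/f₁ − 1/d_o1 = 1/(26.8) − 1/(113) = 0.02846, so d_i1 = 35.13 cm.
The intermediate image is 35.13 cm to the right of lens 1, which is 63.0 − (35.13) = 27.87 cm to the left of lens 2, so d_o2 = +27.87 cm.
Lens 2 is diverging, so f₂ = −39.0 cm.
Lens 2: 1/d_i2 = 1/f₂ − 1/d_o2 = 1/(-39.0) − 1/(27.87) = -0.06152, so d_i2 = -16.3 cm.
The final image is virtual, 16.3 cm to the left of lens 2 (overall magnification ≈ -0.18).

16.3 cm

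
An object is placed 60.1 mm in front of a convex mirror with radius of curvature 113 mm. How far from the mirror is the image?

f = R/2 = 113/2 = 56.50 mm; for a convex mirror, f = -56.50 mm.
Mirror equation: 1/d_i = 1/f − 1/d_o = 1/(-56.50) − 1/(60.1) = -0.01770 − 0.01664 = -0.03434, so d_i = -29.1 mm.
The image is virtual, upright and reduced, behind the mirror.

29.1 mm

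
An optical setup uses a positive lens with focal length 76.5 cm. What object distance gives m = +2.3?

43.2 cm

m = −d_i/d_o ⇒ d_i = −m·d_o.
1/f = 1/d_o + 1/d_i = 1/d_o − 1/(m·d_o) = (1 − 1/m)/d_o, so d_o = f(1 − 1/m) = (76.50)(1 − 1/(+2.3)) = 43.2 cm.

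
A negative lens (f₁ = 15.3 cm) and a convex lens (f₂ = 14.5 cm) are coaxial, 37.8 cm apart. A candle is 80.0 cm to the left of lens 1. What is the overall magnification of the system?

f₁ = −15.3 cm (diverging).
Lens 1: 1/d_i1 = 1/(-15.3) − 1/(80.0) = -0.07786, so d_i1 = -12.84 cm; m₁ = −d_i1/d_o1 = +0.1605.
d_o2 = 37.8 − (-12.84) = 50.64 cm.
Lens 2: 1/d_i2 = 1/(14.5) − 1/(50.64) = 0.04922, so d_i2 = 20.32 cm; m₂ = −d_i2/d_o2 = -0.4012.
m = m₁·m₂ = (+0.1605)(-0.4012) = -0.0644.

m = -0.0644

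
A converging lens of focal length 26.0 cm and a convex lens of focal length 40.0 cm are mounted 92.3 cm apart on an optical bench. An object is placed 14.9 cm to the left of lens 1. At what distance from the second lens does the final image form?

Lens 1: 1/d_i1 = 1/f₁ − 1/d_o1 = 1/(26.0) − 1/(14.9) = -0.02865, so d_i1 = -34.90 cm.
The intermediate image is 34.90 cm to the left of lens 1 (virtual), which is 92.3 − (-34.90) = 127.2 cm to the left of lens 2, so d_o2 = +127.2 cm.
Lens 2: 1/d_i2 = 1/f₂ − 1/d_o2 = 1/(40.0) − 1/(127.2) = 0.01714, so d_i2 = 58.3 cm.
The final image is real, 58.3 cm to the right of lens 2 (overall magnification ≈ -1.1).

58.3 cm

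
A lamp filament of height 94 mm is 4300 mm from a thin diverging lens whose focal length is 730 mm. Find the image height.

For a diverging lens, f = -730 mm.
1/d_i = 1/f − 1/d_o = 1/(-730.0) − 1/(4300) = -0.001602, so d_i = -624.1 mm.
m = −d_i/d_o = +0.1451.
|h_i| = |m|·h_o = 0.1451 × 94 = 13.6 mm. The image is virtual, upright and reduced, on the same side as the object.

13.6 mm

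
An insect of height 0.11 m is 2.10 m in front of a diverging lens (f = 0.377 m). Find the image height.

For a diverging lens, f = -0.377 m.
1/d_i = 1/f − 1/d_o = 1/(-0.3770) − 1/(2.10) = -3.129, so d_i = -0.3196 m.
m = −d_i/d_o = +0.1522.
|h_i| = |m|·h_o = 0.1522 × 0.11 = 0.0167 m. The image is virtual, upright and reduced, on the same side as the object.

0.0167 m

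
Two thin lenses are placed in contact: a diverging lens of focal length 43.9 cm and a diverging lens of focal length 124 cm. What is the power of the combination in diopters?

P₁ = 1/f₁ = 1/(-0.439 m) = -2.278 D; P₂ = 1/f₂ = 1/(-1.24 m) = -0.8065 D.
For thin lenses in contact, P = P₁ + P₂ = (-2.278) + (-0.8065) = -3.08 D.

P = -3.08 D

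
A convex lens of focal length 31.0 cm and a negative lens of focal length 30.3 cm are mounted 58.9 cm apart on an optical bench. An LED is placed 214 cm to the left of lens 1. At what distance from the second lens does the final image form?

Lens 1: 1/d_i1 = 1/f₁ − 1/d_o1 = 1/(31.0) − 1/(214) = 0.02759, so d_i1 = 36.25 cm.
The intermediate image is 36.25 cm to the right of lens 1, which is 58.9 − (36.25) = 22.65 cm to the left of lens 2, so d_o2 = +22.65 cm.
Lens 2 is diverging, so f₂ = −30.3 cm.
Lens 2: 1/d_i2 = 1/f₂ − 1/d_o2 = 1/(-30.3) − 1/(22.65) = -0.07715, so d_i2 = -13.0 cm.
The final image is virtual, 13.0 cm to the left of lens 2 (overall magnification ≈ -0.097).

13.0 cm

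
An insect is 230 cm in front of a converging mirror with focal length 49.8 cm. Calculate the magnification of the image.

1/d_i = 1/f − 1/d_o = 1/(49.80) − 1/(230) = 0.01573, so d_i = 63.56 cm.
m = −d_i/d_o = −(63.56)/(230) = -0.276.
The image is real, inverted and reduced, in front of the mirror.

m = -0.276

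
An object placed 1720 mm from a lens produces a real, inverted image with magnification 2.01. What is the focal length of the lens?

f = 1150 mm (converging)

m = −d_i/d_o ⇒ d_i = −m·d_o = −(-2.01)·(1720) = 3457 mm.
1/f = 1/d_o + 1/d_i = 1/(1720) + 1/(3457) = 0.0008707, so f = 1150 mm.
Since f is positive, the lens is converging.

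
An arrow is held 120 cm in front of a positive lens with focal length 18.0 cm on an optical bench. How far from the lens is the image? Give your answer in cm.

21.2 cm

Thin-lens equation: 1/v = 1/f − 1/u = 1/(18.00) − 1/(120) = 0.05556 − 0.008333 = 0.04722, so v = 21.2 cm.
The image is real, inverted and reduced, on the far side of the lens.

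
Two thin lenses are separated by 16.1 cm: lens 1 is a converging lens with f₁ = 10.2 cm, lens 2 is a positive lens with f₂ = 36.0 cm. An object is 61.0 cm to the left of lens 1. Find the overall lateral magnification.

m = -0.225

Lens 1: 1/d_i1 = 1/(10.2) − 1/(61.0) = 0.08165, so d_i1 = 12.25 cm; m₁ = −d_i1/d_o1 = -0.2008.
d_o2 = 16.1 − (12.25) = 3.850 cm.
Lens 2: 1/d_i2 = 1/(36.0) − 1/(3.850) = -0.2320, so d_i2 = -4.311 cm; m₂ = −d_i2/d_o2 = +1.120.
m = m₁·m₂ = (-0.2008)(+1.120) = -0.225.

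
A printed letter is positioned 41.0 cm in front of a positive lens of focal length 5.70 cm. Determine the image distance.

Lens equation: 1/q = 1/f − 1/p = 1/(5.700) − 1/(41.0) = 0.1754 − 0.02439 = 0.1510, so q = 6.62 cm.
The image is real, inverted and reduced, on the far side of the lens.

6.62 cm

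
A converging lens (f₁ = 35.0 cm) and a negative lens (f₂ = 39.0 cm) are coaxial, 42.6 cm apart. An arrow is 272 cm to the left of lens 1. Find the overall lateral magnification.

m = -0.139

Lens 1: 1/d_i1 = 1/(35.0) − 1/(272) = 0.02489, so d_i1 = 40.17 cm; m₁ = −d_i1/d_o1 = -0.1477.
d_o2 = 42.6 − (40.17) = 2.430 cm.
f₂ = −39.0 cm (diverging).
Lens 2: 1/d_i2 = 1/(-39.0) − 1/(2.430) = -0.4372, so d_i2 = -2.287 cm; m₂ = −d_i2/d_o2 = +0.9413.
m = m₁·m₂ = (-0.1477)(+0.9413) = -0.139.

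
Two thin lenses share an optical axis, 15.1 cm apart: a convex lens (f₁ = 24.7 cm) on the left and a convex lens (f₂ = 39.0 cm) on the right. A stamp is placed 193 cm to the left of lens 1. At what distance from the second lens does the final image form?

9.88 cm

Lens 1: 1/d_i1 = 1/f₁ − 1/d_o1 = 1/(24.7) − 1/(193) = 0.03530, so d_i1 = 28.33 cm.
The intermediate image is 28.33 cm to the right of lens 1, which lies 13.23 cm to the right of lens 2 — a virtual object — so d_o2 = −13.23 cm.
Lens 2: 1/d_i2 = 1/f₂ − 1/d_o2 = 1/(39.0) − 1/(-13.23) = 0.1012, so d_i2 = 9.88 cm.
The final image is real, 9.88 cm to the right of lens 2 (overall magnification ≈ -0.11).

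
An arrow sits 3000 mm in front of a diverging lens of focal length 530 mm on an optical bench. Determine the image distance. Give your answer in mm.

For a diverging lens, f = -530 mm.
Lens equation: 1/d_i = 1/f − 1/d_o = 1/(-530.0) − 1/(3000) = -0.001887 − 0.0003333 = -0.002220, so d_i = -450 mm.
The image is virtual, upright and reduced, on the same side as the object.

450 mm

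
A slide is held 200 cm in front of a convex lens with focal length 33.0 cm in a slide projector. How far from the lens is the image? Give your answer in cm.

39.5 cm

Lens equation: 1/v = 1/f − 1/u = 1/(33.00) − 1/(200) = 0.03030 − 0.005000 = 0.02530, so v = 39.5 cm.
The image is real, inverted and reduced, on the far side of the lens.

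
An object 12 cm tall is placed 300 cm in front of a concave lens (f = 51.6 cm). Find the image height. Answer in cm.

1.76 cm

For a concave lens, f = -51.6 cm.
1/d_i = 1/f − 1/d_o = 1/(-51.60) − 1/(300) = -0.02271, so d_i = -44.03 cm.
m = −d_i/d_o = +0.1468.
|h_i| = |m|·h_o = 0.1468 × 12 = 1.76 cm. The image is virtual, upright and reduced, on the same side as the object.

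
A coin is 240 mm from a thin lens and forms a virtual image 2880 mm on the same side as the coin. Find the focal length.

Virtual image ⇒ d_i = −2880 mm.
1/f = 1/d_o + 1/d_i = 1/(240) + 1/(-2880) = 0.003819, so f = 262 mm.
Since f is positive, the thin lens is converging.

f = 262 mm (converging)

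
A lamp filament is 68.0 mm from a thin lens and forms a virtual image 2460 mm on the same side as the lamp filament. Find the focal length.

Virtual image ⇒ d_i = −2460 mm.
1/f = 1/d_o + 1/d_i = 1/(68.0) + 1/(-2460) = 0.01430, so f = 69.9 mm.
Since f is positive, the thin lens is converging.

f = 69.9 mm (converging)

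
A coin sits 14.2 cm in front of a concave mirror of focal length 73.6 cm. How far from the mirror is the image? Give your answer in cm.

17.6 cm

Mirror equation: 1/d_i = 1/f − 1/d_o = 1/(73.60) − 1/(14.2) = 0.01359 − 0.07042 = -0.05684, so d_i = -17.6 cm.
The image is virtual, upright and enlarged, behind the mirror.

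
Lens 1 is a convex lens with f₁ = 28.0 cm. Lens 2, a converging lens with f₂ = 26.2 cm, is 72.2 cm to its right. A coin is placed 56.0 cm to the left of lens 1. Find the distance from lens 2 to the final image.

42.4 cm

Lens 1: 1/d_i1 = 1/f₁ − 1/d_o1 = 1/(28.0) − 1/(56.0) = 0.01786, so d_i1 = 56.00 cm.
The intermediate image is 56.00 cm to the right of lens 1, which is 72.2 − (56.00) = 16.20 cm to the left of lens 2, so d_o2 = +16.20 cm.
Lens 2: 1/d_i2 = 1/f₂ − 1/d_o2 = 1/(26.2) − 1/(16.20) = -0.02356, so d_i2 = -42.4 cm.
The final image is virtual, 42.4 cm to the left of lens 2 (overall magnification ≈ -2.6).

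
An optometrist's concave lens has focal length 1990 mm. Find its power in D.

For a concave lens, f = −1990 mm.
f = -199 cm = -1.99 m.
P = 1/f = 1/(-1.99 m) = -0.503 D.

P = -0.503 D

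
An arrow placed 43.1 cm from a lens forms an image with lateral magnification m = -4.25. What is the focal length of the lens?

m = −d_i/d_o ⇒ d_i = −m·d_o = −(-4.25)·(43.1) = 183.2 cm.
1/f = 1/d_o + 1/d_i = 1/(43.1) + 1/(183.2) = 0.02866, so f = 34.9 cm.
Since f is positive, the lens is converging.

f = 34.9 cm (converging)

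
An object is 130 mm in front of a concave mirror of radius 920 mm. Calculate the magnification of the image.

f = R/2 = 920/2 = 460.0 mm.
1/d_i = 1/f − 1/d_o = 1/(460.0) − 1/(130) = -0.005518, so d_i = -181.2 mm.
m = −d_i/d_o = −(-181.2)/(130) = +1.39.
The image is virtual, upright and enlarged, behind the mirror.

m = +1.39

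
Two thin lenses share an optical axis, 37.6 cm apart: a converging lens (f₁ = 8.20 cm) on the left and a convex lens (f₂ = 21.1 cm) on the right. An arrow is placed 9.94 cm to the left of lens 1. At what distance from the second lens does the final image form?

6.43 cm

Lens 1: 1/d_i1 = 1/f₁ − 1/d_o1 = 1/(8.20) − 1/(9.94) = 0.02135, so d_i1 = 46.84 cm.
The intermediate image is 46.84 cm to the right of lens 1, which lies 9.240 cm to the right of lens 2 — a virtual object — so d_o2 = −9.240 cm.
Lens 2: 1/d_i2 = 1/f₂ − 1/d_o2 = 1/(21.1) − 1/(-9.240) = 0.1556, so d_i2 = 6.43 cm.
The final image is real, 6.43 cm to the right of lens 2 (overall magnification ≈ -3.3).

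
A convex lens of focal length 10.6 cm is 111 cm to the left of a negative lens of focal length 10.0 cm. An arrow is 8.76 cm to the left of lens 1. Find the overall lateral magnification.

Lens 1: 1/d_i1 = 1/(10.6) − 1/(8.76) = -0.01982, so d_i1 = -50.47 cm; m₁ = −d_i1/d_o1 = +5.761.
d_o2 = 111 − (-50.47) = 161.5 cm.
f₂ = −10.0 cm (diverging).
Lens 2: 1/d_i2 = 1/(-10.0) − 1/(161.5) = -0.1062, so d_i2 = -9.417 cm; m₂ = −d_i2/d_o2 = +0.05831.
m = m₁·m₂ = (+5.761)(+0.05831) = +0.336.

m = +0.336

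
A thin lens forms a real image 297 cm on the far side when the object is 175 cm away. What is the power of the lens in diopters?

d_i = +297 cm.
1/f = 1/d_o + 1/d_i = 1/(175) + 1/(297) = 0.009081 cm⁻¹.
f = 110.1 cm = 1.101 m, so P = 1/f = +0.908 D.

P = +0.908 D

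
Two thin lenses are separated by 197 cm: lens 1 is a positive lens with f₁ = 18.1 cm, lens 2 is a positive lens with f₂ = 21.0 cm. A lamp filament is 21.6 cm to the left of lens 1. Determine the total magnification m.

Lens 1: 1/d_i1 = 1/(18.1) − 1/(21.6) = 0.008952, so d_i1 = 111.7 cm; m₁ = −d_i1/d_o1 = -5.171.
d_o2 = 197 − (111.7) = 85.30 cm.
Lens 2: 1/d_i2 = 1/(21.0) − 1/(85.30) = 0.03590, so d_i2 = 27.86 cm; m₂ = −d_i2/d_o2 = -0.3266.
m = m₁·m₂ = (-5.171)(-0.3266) = +1.69.

m = +1.69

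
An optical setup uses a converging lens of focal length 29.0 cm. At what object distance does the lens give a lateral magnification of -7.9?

32.7 cm

m = −d_i/d_o ⇒ d_i = −m·d_o.
1/f = 1/d_o + 1/d_i = 1/d_o − 1/(m·d_o) = (1 − 1/m)/d_o, so d_o = f(1 − 1/m) = (29.00)(1 − 1/(-7.9)) = 32.7 cm.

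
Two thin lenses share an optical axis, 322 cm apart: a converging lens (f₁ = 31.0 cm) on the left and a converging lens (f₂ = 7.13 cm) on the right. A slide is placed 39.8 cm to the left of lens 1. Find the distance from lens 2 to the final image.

Lens 1: 1/d_i1 = 1/f₁ − 1/d_o1 = 1/(31.0) − 1/(39.8) = 0.007132, so d_i1 = 140.2 cm.
The intermediate image is 140.2 cm to the right of lens 1, which is 322 − (140.2) = 181.8 cm to the left of lens 2, so d_o2 = +181.8 cm.
Lens 2: 1/d_i2 = 1/f₂ − 1/d_o2 = 1/(7.13) − 1/(181.8) = 0.1348, so d_i2 = 7.42 cm.
The final image is real, 7.42 cm to the right of lens 2 (overall magnification ≈ 0.14).

7.42 cm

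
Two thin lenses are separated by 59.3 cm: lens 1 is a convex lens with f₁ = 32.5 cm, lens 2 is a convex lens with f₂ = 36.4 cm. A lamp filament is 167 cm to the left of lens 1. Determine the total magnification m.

Lens 1: 1/d_i1 = 1/(32.5) − 1/(167) = 0.02478, so d_i1 = 40.35 cm; m₁ = −d_i1/d_o1 = -0.2416.
d_o2 = 59.3 − (40.35) = 18.95 cm.
Lens 2: 1/d_i2 = 1/(36.4) − 1/(18.95) = -0.02530, so d_i2 = -39.53 cm; m₂ = −d_i2/d_o2 = +2.086.
m = m₁·m₂ = (-0.2416)(+2.086) = -0.504.

m = -0.504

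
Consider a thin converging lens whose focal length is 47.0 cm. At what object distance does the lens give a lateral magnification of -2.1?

m = −d_i/d_o ⇒ d_i = −m·d_o.
1/f = 1/d_o + 1/d_i = 1/d_o − 1/(m·d_o) = (1 − 1/m)/d_o, so d_o = f(1 − 1/m) = (47.00)(1 − 1/(-2.1)) = 69.4 cm.

69.4 cm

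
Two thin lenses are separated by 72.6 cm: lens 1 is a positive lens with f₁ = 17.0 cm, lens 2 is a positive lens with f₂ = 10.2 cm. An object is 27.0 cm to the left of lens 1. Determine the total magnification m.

Lens 1: 1/d_i1 = 1/(17.0) − 1/(27.0) = 0.02179, so d_i1 = 45.90 cm; m₁ = −d_i1/d_o1 = -1.700.
d_o2 = 72.6 − (45.90) = 26.70 cm.
Lens 2: 1/d_i2 = 1/(10.2) − 1/(26.70) = 0.06059, so d_i2 = 16.51 cm; m₂ = −d_i2/d_o2 = -0.6182.
m = m₁·m₂ = (-1.700)(-0.6182) = +1.05.

m = +1.05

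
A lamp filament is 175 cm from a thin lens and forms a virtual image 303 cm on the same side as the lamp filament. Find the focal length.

Virtual image ⇒ d_i = −303 cm.
1/f = 1/d_o + 1/d_i = 1/(175) + 1/(-303) = 0.002414, so f = 414 cm.
Since f is positive, the thin lens is converging.

f = 414 cm (converging)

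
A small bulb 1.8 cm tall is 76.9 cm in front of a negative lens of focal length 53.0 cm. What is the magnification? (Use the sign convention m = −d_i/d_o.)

m = +0.408

For a negative lens, f = -53.0 cm.
1/d_i = 1/f − 1/d_o = 1/(-53.00) − 1/(76.9) = -0.03187, so d_i = -31.38 cm.
m = −d_i/d_o = −(-31.38)/(76.9) = +0.408.
The image is virtual, upright and reduced, on the same side as the object.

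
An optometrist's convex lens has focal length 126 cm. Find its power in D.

f = 126 cm = 1.26 m.
P = 1/f = 1/(1.26 m) = +0.794 D.

P = +0.794 D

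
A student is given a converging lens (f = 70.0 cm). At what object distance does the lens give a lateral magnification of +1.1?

6.36 cm

m = −d_i/d_o ⇒ d_i = −m·d_o.
1/f = 1/d_o + 1/d_i = 1/d_o − 1/(m·d_o) = (1 − 1/m)/d_o, so d_o = f(1 − 1/m) = (70.00)(1 − 1/(+1.1)) = 6.36 cm.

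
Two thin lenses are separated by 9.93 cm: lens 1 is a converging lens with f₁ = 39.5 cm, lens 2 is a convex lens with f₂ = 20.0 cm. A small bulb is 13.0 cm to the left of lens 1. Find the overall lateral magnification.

Lens 1: 1/d_i1 = 1/(39.5) − 1/(13.0) = -0.05161, so d_i1 = -19.38 cm; m₁ = −d_i1/d_o1 = +1.491.
d_o2 = 9.93 − (-19.38) = 29.31 cm.
Lens 2: 1/d_i2 = 1/(20.0) − 1/(29.31) = 0.01588, so d_i2 = 62.96 cm; m₂ = −d_i2/d_o2 = -2.148.
m = m₁·m₂ = (+1.491)(-2.148) = -3.20.

m = -3.20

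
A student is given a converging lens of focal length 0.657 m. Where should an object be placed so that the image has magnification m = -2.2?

0.956 m

m = −d_i/d_o ⇒ d_i = −m·d_o.
1/f = 1/d_o + 1/d_i = 1/d_o − 1/(m·d_o) = (1 − 1/m)/d_o, so d_o = f(1 − 1/m) = (0.6570)(1 − 1/(-2.2)) = 0.956 m.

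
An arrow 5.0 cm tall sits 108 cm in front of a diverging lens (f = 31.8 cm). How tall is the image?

1.14 cm

For a diverging lens, f = -31.8 cm.
1/d_i = 1/f − 1/d_o = 1/(-31.80) − 1/(108) = -0.04071, so d_i = -24.57 cm.
m = −d_i/d_o = +0.2275.
|h_i| = |m|·h_o = 0.2275 × 5.0 = 1.14 cm. The image is virtual, upright and reduced, on the same side as the object.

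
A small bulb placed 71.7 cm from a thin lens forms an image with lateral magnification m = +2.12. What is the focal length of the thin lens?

f = 136 cm (converging)

m = −d_i/d_o ⇒ d_i = −m·d_o = −(+2.12)·(71.7) = -152.0 cm.
1/f = 1/d_o + 1/d_i = 1/(71.7) + 1/(-152.0) = 0.007368, so f = 136 cm.
Since f is positive, the thin lens is converging.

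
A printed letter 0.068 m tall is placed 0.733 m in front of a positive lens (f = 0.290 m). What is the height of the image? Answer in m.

1/d_i = 1/f − 1/d_o = 1/(0.2900) − 1/(0.733) = 2.084, so d_i = 0.4798 m.
m = −d_i/d_o = -0.6546.
|h_i| = |m|·h_o = 0.6546 × 0.068 = 0.0445 m. The image is real, inverted and reduced, on the far side of the lens.

0.0445 m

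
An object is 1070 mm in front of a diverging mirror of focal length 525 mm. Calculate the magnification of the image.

m = +0.329

For a diverging mirror, f = -525 mm.
1/d_i = 1/f − 1/d_o = 1/(-525.0) − 1/(1070) = -0.002839, so d_i = -352.2 mm.
m = −d_i/d_o = −(-352.2)/(1070) = +0.329.
The image is virtual, upright and reduced, behind the mirror.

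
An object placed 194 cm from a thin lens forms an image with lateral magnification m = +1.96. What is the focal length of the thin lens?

f = 396 cm (converging)

m = −d_i/d_o ⇒ d_i = −m·d_o = −(+1.96)·(194) = -380.2 cm.
1/f = 1/d_o + 1/d_i = 1/(194) + 1/(-380.2) = 0.002524, so f = 396 cm.
Since f is positive, the thin lens is converging.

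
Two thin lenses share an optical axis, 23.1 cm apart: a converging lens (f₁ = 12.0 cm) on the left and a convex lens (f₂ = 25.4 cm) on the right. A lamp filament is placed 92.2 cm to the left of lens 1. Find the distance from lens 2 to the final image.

14.7 cm

Lens 1: 1/d_i1 = 1/f₁ − 1/d_o1 = 1/(12.0) − 1/(92.2) = 0.07249, so d_i1 = 13.80 cm.
The intermediate image is 13.80 cm to the right of lens 1, which is 23.1 − (13.80) = 9.300 cm to the left of lens 2, so d_o2 = +9.300 cm.
Lens 2: 1/d_i2 = 1/f₂ − 1/d_o2 = 1/(25.4) − 1/(9.300) = -0.06816, so d_i2 = -14.7 cm.
The final image is virtual, 14.7 cm to the left of lens 2 (overall magnification ≈ -0.24).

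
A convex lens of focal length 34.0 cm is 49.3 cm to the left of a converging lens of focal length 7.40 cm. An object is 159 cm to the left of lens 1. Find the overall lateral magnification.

m = -1.49

Lens 1: 1/d_i1 = 1/(34.0) − 1/(159) = 0.02312, so d_i1 = 43.25 cm; m₁ = −d_i1/d_o1 = -0.2720.
d_o2 = 49.3 − (43.25) = 6.050 cm.
Lens 2: 1/d_i2 = 1/(7.40) − 1/(6.050) = -0.03015, so d_i2 = -33.16 cm; m₂ = −d_i2/d_o2 = +5.481.
m = m₁·m₂ = (-0.2720)(+5.481) = -1.49.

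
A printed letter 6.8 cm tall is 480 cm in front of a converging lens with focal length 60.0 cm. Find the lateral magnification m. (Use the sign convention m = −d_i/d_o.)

m = -0.143

1/d_i = 1/f − 1/d_o = 1/(60.00) − 1/(480) = 0.01458, so d_i = 68.57 cm.
m = −d_i/d_o = −(68.57)/(480) = -0.143.
The image is real, inverted and reduced, on the far side of the lens.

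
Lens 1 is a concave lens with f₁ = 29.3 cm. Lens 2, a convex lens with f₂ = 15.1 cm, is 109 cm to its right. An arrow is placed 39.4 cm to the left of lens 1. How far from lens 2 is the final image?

17.2 cm

Lens 1 is diverging, so f₁ = −29.3 cm.
Lens 1: 1/d_i1 = 1/f₁ − 1/d_o1 = 1/(-29.3) − 1/(39.4) = -0.05951, so d_i1 = -16.80 cm.
The intermediate image is 16.80 cm to the left of lens 1 (virtual), which is 109 − (-16.80) = 125.8 cm to the left of lens 2, so d_o2 = +125.8 cm.
Lens 2: 1/d_i2 = 1/f₂ − 1/d_o2 = 1/(15.1) − 1/(125.8) = 0.05828, so d_i2 = 17.2 cm.
The final image is real, 17.2 cm to the right of lens 2 (overall magnification ≈ -0.058).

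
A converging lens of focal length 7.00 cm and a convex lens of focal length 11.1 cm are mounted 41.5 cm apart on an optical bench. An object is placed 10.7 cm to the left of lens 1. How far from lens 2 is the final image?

23.2 cm

Lens 1: 1/d_i1 = 1/f₁ − 1/d_o1 = 1/(7.00) − 1/(10.7) = 0.04940, so d_i1 = 20.24 cm.
The intermediate image is 20.24 cm to the right of lens 1, which is 41.5 − (20.24) = 21.26 cm to the left of lens 2, so d_o2 = +21.26 cm.
Lens 2: 1/d_i2 = 1/f₂ − 1/d_o2 = 1/(11.1) − 1/(21.26) = 0.04305, so d_i2 = 23.2 cm.
The final image is real, 23.2 cm to the right of lens 2 (overall magnification ≈ 2.1).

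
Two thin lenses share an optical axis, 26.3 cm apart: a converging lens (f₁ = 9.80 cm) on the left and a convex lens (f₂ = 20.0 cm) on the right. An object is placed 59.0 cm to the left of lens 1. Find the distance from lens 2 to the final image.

Lens 1: 1/d_i1 = 1/f₁ − 1/d_o1 = 1/(9.80) − 1/(59.0) = 0.08509, so d_i1 = 11.75 cm.
The intermediate image is 11.75 cm to the right of lens 1, which is 26.3 − (11.75) = 14.55 cm to the left of lens 2, so d_o2 = +14.55 cm.
Lens 2: 1/d_i2 = 1/f₂ − 1/d_o2 = 1/(20.0) − 1/(14.55) = -0.01873, so d_i2 = -53.4 cm.
The final image is virtual, 53.4 cm to the left of lens 2 (overall magnification ≈ -0.73).

53.4 cm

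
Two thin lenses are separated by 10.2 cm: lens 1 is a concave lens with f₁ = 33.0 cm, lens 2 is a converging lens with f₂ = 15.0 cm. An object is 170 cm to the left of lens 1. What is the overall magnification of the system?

m = -0.107

f₁ = −33.0 cm (diverging).
Lens 1: 1/d_i1 = 1/(-33.0) − 1/(170) = -0.03619, so d_i1 = -27.64 cm; m₁ = −d_i1/d_o1 = +0.1626.
d_o2 = 10.2 − (-27.64) = 37.84 cm.
Lens 2: 1/d_i2 = 1/(15.0) − 1/(37.84) = 0.04024, so d_i2 = 24.85 cm; m₂ = −d_i2/d_o2 = -0.6567.
m = m₁·m₂ = (+0.1626)(-0.6567) = -0.107.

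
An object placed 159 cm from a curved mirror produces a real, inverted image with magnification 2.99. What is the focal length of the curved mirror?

m = −d_i/d_o ⇒ d_i = −m·d_o = −(-2.99)·(159) = 475.4 cm.
1/f = 1/d_o + 1/d_i = 1/(159) + 1/(475.4) = 0.008393, so f = 119 cm.
Since f is positive, the curved mirror is concave.

f = 119 cm (concave)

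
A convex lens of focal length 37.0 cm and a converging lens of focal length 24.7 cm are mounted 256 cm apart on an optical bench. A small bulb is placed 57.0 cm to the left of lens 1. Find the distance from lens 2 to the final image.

Lens 1: 1/d_i1 = 1/f₁ − 1/d_o1 = 1/(37.0) − 1/(57.0) = 0.009483, so d_i1 = 105.5 cm.
The intermediate image is 105.5 cm to the right of lens 1, which is 256 − (105.5) = 150.5 cm to the left of lens 2, so d_o2 = +150.5 cm.
Lens 2: 1/d_i2 = 1/f₂ − 1/d_o2 = 1/(24.7) − 1/(150.5) = 0.03384, so d_i2 = 29.5 cm.
The final image is real, 29.5 cm to the right of lens 2 (overall magnification ≈ 0.36).

29.5 cm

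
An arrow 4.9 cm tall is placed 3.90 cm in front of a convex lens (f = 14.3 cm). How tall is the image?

6.74 cm

1/d_i = 1/f − 1/d_o = 1/(14.30) − 1/(3.90) = -0.1865, so d_i = -5.362 cm.
m = −d_i/d_o = +1.375.
|h_i| = |m|·h_o = 1.375 × 4.9 = 6.74 cm. The image is virtual, upright and enlarged, on the same side as the object.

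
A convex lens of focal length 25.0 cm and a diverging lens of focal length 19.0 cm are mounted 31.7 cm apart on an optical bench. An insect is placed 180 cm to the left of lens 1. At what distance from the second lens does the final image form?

Lens 1: 1/d_i1 = 1/f₁ − 1/d_o1 = 1/(25.0) − 1/(180) = 0.03444, so d_i1 = 29.03 cm.
The intermediate image is 29.03 cm to the right of lens 1, which is 31.7 − (29.03) = 2.670 cm to the left of lens 2, so d_o2 = +2.670 cm.
Lens 2 is diverging, so f₂ = −19.0 cm.
Lens 2: 1/d_i2 = 1/f₂ − 1/d_o2 = 1/(-19.0) − 1/(2.670) = -0.4272, so d_i2 = -2.34 cm.
The final image is virtual, 2.34 cm to the left of lens 2 (overall magnification ≈ -0.14).

2.34 cm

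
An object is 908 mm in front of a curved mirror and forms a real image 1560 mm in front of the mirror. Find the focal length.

Real image ⇒ d_i = +1560 mm.
1/f = 1/d_o + 1/d_i = 1/(908) + 1/(1560) = 0.001742, so f = 574 mm.
Since f is positive, the curved mirror is concave.

f = 574 mm (concave)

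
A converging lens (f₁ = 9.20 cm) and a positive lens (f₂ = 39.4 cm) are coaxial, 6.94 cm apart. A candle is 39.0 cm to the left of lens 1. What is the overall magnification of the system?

Lens 1: 1/d_i1 = 1/(9.20) − 1/(39.0) = 0.08305, so d_i1 = 12.04 cm; m₁ = −d_i1/d_o1 = -0.3087.
d_o2 = 6.94 − (12.04) = -5.100 cm (virtual object).
Lens 2: 1/d_i2 = 1/(39.4) − 1/(-5.100) = 0.2215, so d_i2 = 4.516 cm; m₂ = −d_i2/d_o2 = +0.8854.
m = m₁·m₂ = (-0.3087)(+0.8854) = -0.273.

m = -0.273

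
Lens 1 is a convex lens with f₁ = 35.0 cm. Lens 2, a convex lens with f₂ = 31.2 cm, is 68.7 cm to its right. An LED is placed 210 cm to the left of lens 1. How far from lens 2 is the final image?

Lens 1: 1/d_i1 = 1/f₁ − 1/d_o1 = 1/(35.0) − 1/(210) = 0.02381, so d_i1 = 42.00 cm.
The intermediate image is 42.00 cm to the right of lens 1, which is 68.7 − (42.00) = 26.70 cm to the left of lens 2, so d_o2 = +26.70 cm.
Lens 2: 1/d_i2 = 1/f₂ − 1/d_o2 = 1/(31.2) − 1/(26.70) = -0.005402, so d_i2 = -185 cm.
The final image is virtual, 185 cm to the left of lens 2 (overall magnification ≈ -1.4).

185 cm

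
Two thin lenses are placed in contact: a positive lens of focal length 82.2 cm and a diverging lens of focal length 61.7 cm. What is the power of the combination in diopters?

P = -0.404 D

P₁ = 1/f₁ = 1/(0.822 m) = +1.217 D; P₂ = 1/f₂ = 1/(-0.617 m) = -1.621 D.
For thin lenses in contact, P = P₁ + P₂ = (+1.217) + (-1.621) = -0.404 D.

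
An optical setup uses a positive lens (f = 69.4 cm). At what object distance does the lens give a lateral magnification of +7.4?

60.0 cm

m = −d_i/d_o ⇒ d_i = −m·d_o.
1/f = 1/d_o + 1/d_i = 1/d_o − 1/(m·d_o) = (1 − 1/m)/d_o, so d_o = f(1 − 1/m) = (69.40)(1 − 1/(+7.4)) = 60.0 cm.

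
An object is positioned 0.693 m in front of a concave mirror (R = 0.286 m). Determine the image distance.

0.180 m

f = R/2 = 0.286/2 = 0.1430 m.
Mirror equation: 1/q = 1/f − 1/p = 1/(0.1430) − 1/(0.693) = 6.993 − 1.443 = 5.550, so q = 0.180 m.
The image is real, inverted and reduced, in front of the mirror.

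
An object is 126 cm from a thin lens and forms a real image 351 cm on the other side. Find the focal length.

Real image ⇒ d_i = +351 cm.
1/f = 1/d_o + 1/d_i = 1/(126) + 1/(351) = 0.01079, so f = 92.7 cm.
Since f is positive, the thin lens is converging.

f = 92.7 cm (converging)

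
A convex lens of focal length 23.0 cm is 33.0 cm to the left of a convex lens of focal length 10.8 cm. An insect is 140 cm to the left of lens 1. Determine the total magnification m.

Lens 1: 1/d_i1 = 1/(23.0) − 1/(140) = 0.03634, so d_i1 = 27.52 cm; m₁ = −d_i1/d_o1 = -0.1966.
d_o2 = 33.0 − (27.52) = 5.480 cm.
Lens 2: 1/d_i2 = 1/(10.8) − 1/(5.480) = -0.08989, so d_i2 = -11.12 cm; m₂ = −d_i2/d_o2 = +2.030.
m = m₁·m₂ = (-0.1966)(+2.030) = -0.399.

m = -0.399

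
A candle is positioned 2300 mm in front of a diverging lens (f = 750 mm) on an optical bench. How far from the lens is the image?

566 mm

For a diverging lens, f = -750 mm.
Thin-lens equation: 1/v = 1/f − 1/u = 1/(-750.0) − 1/(2300) = -0.001333 − 0.0004348 = -0.001768, so v = -566 mm.
The image is virtual, upright and reduced, on the same side as the object.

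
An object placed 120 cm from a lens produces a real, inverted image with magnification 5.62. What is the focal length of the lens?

f = 102 cm (converging)

m = −d_i/d_o ⇒ d_i = −m·d_o = −(-5.62)·(120) = 674.4 cm.
1/f = 1/d_o + 1/d_i = 1/(120) + 1/(674.4) = 0.009816, so f = 102 cm.
Since f is positive, the lens is converging.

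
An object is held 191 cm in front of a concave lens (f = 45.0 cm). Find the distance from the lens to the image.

For a concave lens, f = -45.0 cm.
Lens equation: 1/v = 1/f − 1/u = 1/(-45.00) − 1/(191) = -0.02222 − 0.005236 = -0.02746, so v = -36.4 cm.
The image is virtual, upright and reduced, on the same side as the object.

36.4 cm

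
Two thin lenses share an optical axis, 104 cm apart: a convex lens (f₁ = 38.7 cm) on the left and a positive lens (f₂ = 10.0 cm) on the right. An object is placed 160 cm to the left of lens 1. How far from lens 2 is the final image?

12.3 cm

Lens 1: 1/d_i1 = 1/f₁ − 1/d_o1 = 1/(38.7) − 1/(160) = 0.01959, so d_i1 = 51.05 cm.
The intermediate image is 51.05 cm to the right of lens 1, which is 104 − (51.05) = 52.95 cm to the left of lens 2, so d_o2 = +52.95 cm.
Lens 2: 1/d_i2 = 1/f₂ − 1/d_o2 = 1/(10.0) − 1/(52.95) = 0.08111, so d_i2 = 12.3 cm.
The final image is real, 12.3 cm to the right of lens 2 (overall magnification ≈ 0.074).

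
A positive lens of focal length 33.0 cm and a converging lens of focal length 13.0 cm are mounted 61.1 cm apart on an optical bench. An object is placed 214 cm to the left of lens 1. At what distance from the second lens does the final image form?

Lens 1: 1/d_i1 = 1/f₁ − 1/d_o1 = 1/(33.0) − 1/(214) = 0.02563, so d_i1 = 39.02 cm.
The intermediate image is 39.02 cm to the right of lens 1, which is 61.1 − (39.02) = 22.08 cm to the left of lens 2, so d_o2 = +22.08 cm.
Lens 2: 1/d_i2 = 1/f₂ − 1/d_o2 = 1/(13.0) − 1/(22.08) = 0.03163, so d_i2 = 31.6 cm.
The final image is real, 31.6 cm to the right of lens 2 (overall magnification ≈ 0.26).

31.6 cm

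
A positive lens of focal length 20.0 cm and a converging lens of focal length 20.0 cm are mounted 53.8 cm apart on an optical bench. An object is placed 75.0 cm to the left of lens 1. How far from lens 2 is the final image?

81.3 cm

Lens 1: 1/d_i1 = 1/f₁ − 1/d_o1 = 1/(20.0) − 1/(75.0) = 0.03667, so d_i1 = 27.27 cm.
The intermediate image is 27.27 cm to the right of lens 1, which is 53.8 − (27.27) = 26.53 cm to the left of lens 2, so d_o2 = +26.53 cm.
Lens 2: 1/d_i2 = 1/f₂ − 1/d_o2 = 1/(20.0) − 1/(26.53) = 0.01231, so d_i2 = 81.3 cm.
The final image is real, 81.3 cm to the right of lens 2 (overall magnification ≈ 1.1).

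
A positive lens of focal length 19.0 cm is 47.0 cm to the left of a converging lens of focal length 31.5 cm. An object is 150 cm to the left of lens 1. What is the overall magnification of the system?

m = -0.730

Lens 1: 1/d_i1 = 1/(19.0) − 1/(150) = 0.04596, so d_i1 = 21.76 cm; m₁ = −d_i1/d_o1 = -0.1451.
d_o2 = 47.0 − (21.76) = 25.24 cm.
Lens 2: 1/d_i2 = 1/(31.5) − 1/(25.24) = -0.007874, so d_i2 = -127.0 cm; m₂ = −d_i2/d_o2 = +5.032.
m = m₁·m₂ = (-0.1451)(+5.032) = -0.730.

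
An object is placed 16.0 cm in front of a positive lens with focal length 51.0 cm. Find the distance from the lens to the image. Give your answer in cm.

23.3 cm

Thin-lens equation: 1/s_i = 1/f − 1/s_o = 1/(51.00) − 1/(16.0) = 0.01961 − 0.06250 = -0.04289, so s_i = -23.3 cm.
The image is virtual, upright and enlarged, on the same side as the object.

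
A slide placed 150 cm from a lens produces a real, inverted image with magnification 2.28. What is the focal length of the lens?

m = −d_i/d_o ⇒ d_i = −m·d_o = −(-2.28)·(150) = 342.0 cm.
1/f = 1/d_o + 1/d_i = 1/(150) + 1/(342.0) = 0.009591, so f = 104 cm.
Since f is positive, the lens is converging.

f = 104 cm (converging)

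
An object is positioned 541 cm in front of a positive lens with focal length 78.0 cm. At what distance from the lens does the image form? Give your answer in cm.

Thin-lens equation: 1/v = 1/f − 1/u = 1/(78.00) − 1/(541) = 0.01282 − 0.001848 = 0.01097, so v = 91.1 cm.
The image is real, inverted and reduced, on the far side of the lens.

91.1 cm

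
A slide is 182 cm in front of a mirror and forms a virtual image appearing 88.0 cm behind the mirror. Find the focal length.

f = -170 cm (convex)

Virtual image ⇒ d_i = −88.0 cm.
1/f = 1/d_o + 1/d_i = 1/(182) + 1/(-88.0) = -0.005869, so f = -170 cm.
Since f is negative, the mirror is convex.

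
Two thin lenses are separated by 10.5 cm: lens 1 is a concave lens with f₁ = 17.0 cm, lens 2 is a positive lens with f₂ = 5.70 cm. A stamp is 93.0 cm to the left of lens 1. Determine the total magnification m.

f₁ = −17.0 cm (diverging).
Lens 1: 1/d_i1 = 1/(-17.0) − 1/(93.0) = -0.06958, so d_i1 = -14.37 cm; m₁ = −d_i1/d_o1 = +0.1545.
d_o2 = 10.5 − (-14.37) = 24.87 cm.
Lens 2: 1/d_i2 = 1/(5.70) − 1/(24.87) = 0.1352, so d_i2 = 7.395 cm; m₂ = −d_i2/d_o2 = -0.2973.
m = m₁·m₂ = (+0.1545)(-0.2973) = -0.0459.

m = -0.0459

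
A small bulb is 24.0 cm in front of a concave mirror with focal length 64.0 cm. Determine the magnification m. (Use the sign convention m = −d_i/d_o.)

1/d_i = 1/f − 1/d_o = 1/(64.00) − 1/(24.0) = -0.02604, so d_i = -38.40 cm.
m = −d_i/d_o = −(-38.40)/(24.0) = +1.60.
The image is virtual, upright and enlarged, behind the mirror.

m = +1.60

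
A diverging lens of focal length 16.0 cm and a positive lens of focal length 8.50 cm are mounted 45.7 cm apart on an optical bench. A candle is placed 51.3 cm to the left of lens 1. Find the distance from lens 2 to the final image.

Lens 1 is diverging, so f₁ = −16.0 cm.
Lens 1: 1/d_i1 = 1/f₁ − 1/d_o1 = 1/(-16.0) − 1/(51.3) = -0.08199, so d_i1 = -12.20 cm.
The intermediate image is 12.20 cm to the left of lens 1 (virtual), which is 45.7 − (-12.20) = 57.90 cm to the left of lens 2, so d_o2 = +57.90 cm.
Lens 2: 1/d_i2 = 1/f₂ − 1/d_o2 = 1/(8.50) − 1/(57.90) = 0.1004, so d_i2 = 9.96 cm.
The final image is real, 9.96 cm to the right of lens 2 (overall magnification ≈ -0.041).

9.96 cm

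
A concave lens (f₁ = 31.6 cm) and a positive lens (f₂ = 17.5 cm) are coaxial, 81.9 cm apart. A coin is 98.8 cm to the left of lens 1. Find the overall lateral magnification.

m = -0.0480

f₁ = −31.6 cm (diverging).
Lens 1: 1/d_i1 = 1/(-31.6) − 1/(98.8) = -0.04177, so d_i1 = -23.94 cm; m₁ = −d_i1/d_o1 = +0.2423.
d_o2 = 81.9 − (-23.94) = 105.8 cm.
Lens 2: 1/d_i2 = 1/(17.5) − 1/(105.8) = 0.04769, so d_i2 = 20.97 cm; m₂ = −d_i2/d_o2 = -0.1982.
m = m₁·m₂ = (+0.2423)(-0.1982) = -0.0480.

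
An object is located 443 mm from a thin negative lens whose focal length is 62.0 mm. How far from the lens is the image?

54.4 mm

For a negative lens, f = -62.0 mm.
Lens equation: 1/s_i = 1/f − 1/s_o = 1/(-62.00) − 1/(443) = -0.01613 − 0.002257 = -0.01839, so s_i = -54.4 mm.
The image is virtual, upright and reduced, on the same side as the object.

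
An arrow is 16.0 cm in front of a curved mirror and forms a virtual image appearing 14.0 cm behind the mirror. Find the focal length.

f = -112 cm (convex)

Virtual image ⇒ d_i = −14.0 cm.
1/f = 1/d_o + 1/d_i = 1/(16.0) + 1/(-14.0) = -0.008929, so f = -112 cm.
Since f is negative, the curved mirror is convex.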